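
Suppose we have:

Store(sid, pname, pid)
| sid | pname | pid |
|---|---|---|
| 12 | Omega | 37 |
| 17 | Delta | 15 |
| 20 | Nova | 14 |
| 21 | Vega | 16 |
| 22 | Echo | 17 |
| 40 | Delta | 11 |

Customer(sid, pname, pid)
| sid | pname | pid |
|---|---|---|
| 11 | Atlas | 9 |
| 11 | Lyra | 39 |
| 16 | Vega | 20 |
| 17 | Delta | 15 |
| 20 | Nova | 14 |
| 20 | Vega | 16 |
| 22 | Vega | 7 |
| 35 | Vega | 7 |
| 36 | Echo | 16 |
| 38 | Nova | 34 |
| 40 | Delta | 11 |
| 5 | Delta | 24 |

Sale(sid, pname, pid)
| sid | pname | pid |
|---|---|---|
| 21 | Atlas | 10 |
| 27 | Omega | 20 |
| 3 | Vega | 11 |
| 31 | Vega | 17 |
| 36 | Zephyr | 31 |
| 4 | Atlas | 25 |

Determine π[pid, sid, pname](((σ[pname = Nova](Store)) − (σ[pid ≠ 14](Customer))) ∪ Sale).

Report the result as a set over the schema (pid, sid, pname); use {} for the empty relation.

{(10, 21, Atlas), (11, 3, Vega), (14, 20, Nova), (17, 31, Vega), (20, 27, Omega), (25, 4, Atlas), (31, 36, Zephyr)}

Selection pname = Nova: {(20, Nova, 14)}
Selection pid ≠ 14: {(11, Atlas, 9), (11, Lyra, 39), (16, Vega, 20), (17, Delta, 15), (20, Vega, 16), (22, Vega, 7), (35, Vega, 7), (36, Echo, 16), (38, Nova, 34), (40, Delta, 11), (5, Delta, 24)}
Set difference of the two operands is {(20, Nova, 14)}.
Set union of the two operands is {(20, Nova, 14), (21, Atlas, 10), (27, Omega, 20), (3, Vega, 11), (31, Vega, 17), (36, Zephyr, 31), (4, Atlas, 25)}.
π[pid, sid, pname]: project onto (pid, sid, pname) → {(10, 21, Atlas), (11, 3, Vega), (14, 20, Nova), (17, 31, Vega), (20, 27, Omega), (25, 4, Atlas), (31, 36, Zephyr)}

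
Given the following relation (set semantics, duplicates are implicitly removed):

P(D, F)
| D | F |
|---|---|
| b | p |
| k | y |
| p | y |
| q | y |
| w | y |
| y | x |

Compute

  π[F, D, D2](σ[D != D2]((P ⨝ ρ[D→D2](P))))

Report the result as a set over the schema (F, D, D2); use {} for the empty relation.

{(y, k, p), (y, k, q), (y, k, w), (y, p, k), (y, p, q), (y, p, w), (y, q, k), (y, q, p), (y, q, w), (y, w, k), (y, w, p), (y, w, q)}

ρ[D→D2]: schema becomes (D2, F); tuples unchanged.
Joining P and ρ[D→D2](P) on F yields {(b, p, b), (k, y, k), (k, y, p), (k, y, q), (k, y, w), (p, y, k), (p, y, p), (p, y, q), (p, y, w), (q, y, k), (q, y, p), (q, y, q), (q, y, w), (w, y, k), (w, y, p), (w, y, q), (w, y, w), (y, x, y)}.
Apply σ_{D != D2}; surviving tuples: {(k, y, p), (k, y, q), (k, y, w), (p, y, k), (p, y, q), (p, y, w), (q, y, k), (q, y, p), (q, y, w), (w, y, k), (w, y, p), (w, y, q)}
Projecting to F, D, D2: {(y, k, p), (y, k, q), (y, k, w), (y, p, k), (y, p, q), (y, p, w), (y, q, k), (y, q, p), (y, q, w), (y, w, k), (y, w, p), (y, w, q)}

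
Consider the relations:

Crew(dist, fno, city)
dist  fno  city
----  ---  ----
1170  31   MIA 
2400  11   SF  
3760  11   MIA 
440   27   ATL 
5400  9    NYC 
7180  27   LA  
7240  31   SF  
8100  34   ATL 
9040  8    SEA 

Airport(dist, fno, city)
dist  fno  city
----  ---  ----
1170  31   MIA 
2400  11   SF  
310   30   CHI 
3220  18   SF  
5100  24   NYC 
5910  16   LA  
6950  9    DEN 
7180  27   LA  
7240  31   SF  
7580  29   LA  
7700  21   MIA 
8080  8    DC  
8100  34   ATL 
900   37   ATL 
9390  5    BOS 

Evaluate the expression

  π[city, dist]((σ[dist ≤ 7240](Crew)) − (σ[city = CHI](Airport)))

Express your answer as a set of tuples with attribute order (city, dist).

Selection dist ≤ 7240: {(1170, 31, MIA), (2400, 11, SF), (3760, 11, MIA), (440, 27, ATL), (5400, 9, NYC), (7180, 27, LA), (7240, 31, SF)}
Selection city = CHI: {(310, 30, CHI)}
Taking the difference: {(1170, 31, MIA), (2400, 11, SF), (3760, 11, MIA), (440, 27, ATL), (5400, 9, NYC), (7180, 27, LA), (7240, 31, SF)}
Keep only column(s) city, dist: {(ATL, 440), (LA, 7180), (MIA, 1170), (MIA, 3760), (NYC, 5400), (SF, 2400), (SF, 7240)}

{(ATL, 440), (LA, 7180), (MIA, 1170), (MIA, 3760), (NYC, 5400), (SF, 2400), (SF, 7240)}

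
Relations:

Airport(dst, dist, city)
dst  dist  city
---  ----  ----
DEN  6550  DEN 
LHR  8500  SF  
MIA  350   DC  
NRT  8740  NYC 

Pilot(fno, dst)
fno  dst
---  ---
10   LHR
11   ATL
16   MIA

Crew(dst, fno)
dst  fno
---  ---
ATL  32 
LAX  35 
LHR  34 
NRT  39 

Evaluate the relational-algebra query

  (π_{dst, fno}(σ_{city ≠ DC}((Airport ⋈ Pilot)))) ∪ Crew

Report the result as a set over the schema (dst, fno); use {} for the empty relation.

{(ATL, 32), (LAX, 35), (LHR, 10), (LHR, 34), (NRT, 39)}

Joining Airport and Pilot on dst yields {(LHR, 8500, SF, 10), (MIA, 350, DC, 16)}.
Apply σ_{city ≠ DC}; surviving tuples: {(LHR, 8500, SF, 10)}
π[dst, fno]: project onto (dst, fno) → {(LHR, 10)}
Union: {(LHR, 10)} with {(ATL, 32), (LAX, 35), (LHR, 34), (NRT, 39)} → {(ATL, 32), (LAX, 35), (LHR, 10), (LHR, 34), (NRT, 39)}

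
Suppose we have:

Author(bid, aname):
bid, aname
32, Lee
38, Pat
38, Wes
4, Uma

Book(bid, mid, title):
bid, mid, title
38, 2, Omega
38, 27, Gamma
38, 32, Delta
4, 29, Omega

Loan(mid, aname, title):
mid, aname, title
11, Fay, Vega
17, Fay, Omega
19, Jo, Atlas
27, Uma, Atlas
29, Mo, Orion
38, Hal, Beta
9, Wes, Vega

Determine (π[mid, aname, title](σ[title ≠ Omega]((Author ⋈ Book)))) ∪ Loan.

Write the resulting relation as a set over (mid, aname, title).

{(11, Fay, Vega), (17, Fay, Omega), (19, Jo, Atlas), (27, Pat, Gamma), (27, Uma, Atlas), (27, Wes, Gamma), (29, Mo, Orion), (32, Pat, Delta), (32, Wes, Delta), (38, Hal, Beta), (9, Wes, Vega)}

Natural join on bid: {(38, Pat, 2, Omega), (38, Pat, 27, Gamma), (38, Pat, 32, Delta), (38, Wes, 2, Omega), (38, Wes, 27, Gamma), (38, Wes, 32, Delta), (4, Uma, 29, Omega)}
σ[title ≠ Omega]: keep tuples satisfying title ≠ Omega → {(38, Pat, 27, Gamma), (38, Pat, 32, Delta), (38, Wes, 27, Gamma), (38, Wes, 32, Delta)}
Projecting to mid, aname, title: {(27, Pat, Gamma), (27, Wes, Gamma), (32, Pat, Delta), (32, Wes, Delta)}
Taking the union: {(11, Fay, Vega), (17, Fay, Omega), (19, Jo, Atlas), (27, Pat, Gamma), (27, Uma, Atlas), (27, Wes, Gamma), (29, Mo, Orion), (32, Pat, Delta), (32, Wes, Delta), (38, Hal, Beta), (9, Wes, Vega)}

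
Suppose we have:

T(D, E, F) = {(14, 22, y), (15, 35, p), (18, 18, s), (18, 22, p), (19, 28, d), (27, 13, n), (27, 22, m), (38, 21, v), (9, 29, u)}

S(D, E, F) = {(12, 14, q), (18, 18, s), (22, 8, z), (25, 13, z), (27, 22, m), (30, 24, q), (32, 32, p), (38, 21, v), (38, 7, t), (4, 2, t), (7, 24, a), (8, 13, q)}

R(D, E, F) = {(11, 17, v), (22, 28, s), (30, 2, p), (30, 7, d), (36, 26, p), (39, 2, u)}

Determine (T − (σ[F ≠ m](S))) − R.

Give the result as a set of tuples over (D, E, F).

Apply σ_{F ≠ m}; surviving tuples: {(12, 14, q), (18, 18, s), (22, 8, z), (25, 13, z), (30, 24, q), (32, 32, p), (38, 21, v), (38, 7, t), (4, 2, t), (7, 24, a), (8, 13, q)}
Set difference of the two operands is {(14, 22, y), (15, 35, p), (18, 22, p), (19, 28, d), (27, 13, n), (27, 22, m), (9, 29, u)}.
Set difference of the two operands is {(14, 22, y), (15, 35, p), (18, 22, p), (19, 28, d), (27, 13, n), (27, 22, m), (9, 29, u)}.

{(14, 22, y), (15, 35, p), (18, 22, p), (19, 28, d), (27, 13, n), (27, 22, m), (9, 29, u)}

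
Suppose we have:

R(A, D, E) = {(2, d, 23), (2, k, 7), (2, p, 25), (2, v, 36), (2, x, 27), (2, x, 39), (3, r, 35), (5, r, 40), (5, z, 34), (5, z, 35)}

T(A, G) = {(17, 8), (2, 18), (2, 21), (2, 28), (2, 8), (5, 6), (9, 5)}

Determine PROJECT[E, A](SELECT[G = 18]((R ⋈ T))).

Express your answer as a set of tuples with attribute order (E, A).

{(23, 2), (25, 2), (27, 2), (36, 2), (39, 2), (7, 2)}

R ⋈ T (natural join on A): {(2, d, 23, 18), (2, d, 23, 21), (2, d, 23, 28), (2, d, 23, 8), (2, k, 7, 18), (2, k, 7, 21), (2, k, 7, 28), (2, k, 7, 8), (2, p, 25, 18), (2, p, 25, 21), (2, p, 25, 28), (2, p, 25, 8), (2, v, 36, 18), (2, v, 36, 21), (2, v, 36, 28), (2, v, 36, 8), (2, x, 27, 18), (2, x, 27, 21), (2, x, 27, 28), (2, x, 27, 8), (2, x, 39, 18), (2, x, 39, 21), (2, x, 39, 28), (2, x, 39, 8), (5, r, 40, 6), (5, z, 34, 6), (5, z, 35, 6)}
Filtering on G = 18 leaves {(2, d, 23, 18), (2, k, 7, 18), (2, p, 25, 18), (2, v, 36, 18), (2, x, 27, 18), (2, x, 39, 18)}.
π[E, A]: project onto (E, A) → {(23, 2), (25, 2), (27, 2), (36, 2), (39, 2), (7, 2)}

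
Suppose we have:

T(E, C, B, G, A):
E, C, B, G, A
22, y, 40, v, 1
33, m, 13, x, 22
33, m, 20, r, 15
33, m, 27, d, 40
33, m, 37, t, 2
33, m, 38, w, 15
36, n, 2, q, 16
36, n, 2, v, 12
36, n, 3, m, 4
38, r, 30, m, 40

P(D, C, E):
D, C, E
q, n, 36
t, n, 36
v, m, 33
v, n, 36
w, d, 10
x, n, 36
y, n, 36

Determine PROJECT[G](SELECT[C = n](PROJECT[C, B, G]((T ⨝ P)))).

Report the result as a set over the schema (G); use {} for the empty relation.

{m, q, v}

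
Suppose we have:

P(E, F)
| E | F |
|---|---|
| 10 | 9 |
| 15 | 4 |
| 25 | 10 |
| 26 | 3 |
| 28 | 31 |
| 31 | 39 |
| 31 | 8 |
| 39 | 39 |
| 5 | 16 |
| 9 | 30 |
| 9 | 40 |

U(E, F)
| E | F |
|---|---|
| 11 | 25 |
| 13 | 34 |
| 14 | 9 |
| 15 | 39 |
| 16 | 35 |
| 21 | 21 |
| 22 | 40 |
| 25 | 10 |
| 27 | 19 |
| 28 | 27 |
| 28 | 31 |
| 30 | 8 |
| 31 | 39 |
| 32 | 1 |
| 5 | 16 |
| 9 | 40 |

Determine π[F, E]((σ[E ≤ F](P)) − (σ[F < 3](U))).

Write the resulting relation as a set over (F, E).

Apply σ_{E ≤ F}; surviving tuples: {(28, 31), (31, 39), (39, 39), (5, 16), (9, 30), (9, 40)}
Apply σ_{F < 3}; surviving tuples: {(32, 1)}
Difference: {(28, 31), (31, 39), (39, 39), (5, 16), (9, 30), (9, 40)} with {(32, 1)} → {(28, 31), (31, 39), (39, 39), (5, 16), (9, 30), (9, 40)}
π[F, E]: project onto (F, E) → {(16, 5), (30, 9), (31, 28), (39, 31), (39, 39), (40, 9)}

{(16, 5), (30, 9), (31, 28), (39, 31), (39, 39), (40, 9)}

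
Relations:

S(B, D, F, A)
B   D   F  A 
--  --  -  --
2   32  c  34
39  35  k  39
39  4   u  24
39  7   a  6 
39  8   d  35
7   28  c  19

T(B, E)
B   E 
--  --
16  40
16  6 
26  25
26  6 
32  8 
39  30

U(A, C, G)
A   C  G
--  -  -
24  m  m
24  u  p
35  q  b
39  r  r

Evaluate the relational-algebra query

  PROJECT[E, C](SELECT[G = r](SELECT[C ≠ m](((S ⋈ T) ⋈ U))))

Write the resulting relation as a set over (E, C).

Joining S and T on B yields {(39, 35, k, 39, 30), (39, 4, u, 24, 30), (39, 7, a, 6, 30), (39, 8, d, 35, 30)}.
Joining (S ⋈ T) and U on A yields {(39, 35, k, 39, 30, r, r), (39, 4, u, 24, 30, m, m), (39, 4, u, 24, 30, u, p), (39, 8, d, 35, 30, q, b)}.
σ[C ≠ m]: keep tuples satisfying C ≠ m → {(39, 35, k, 39, 30, r, r), (39, 4, u, 24, 30, u, p), (39, 8, d, 35, 30, q, b)}
σ[G = r]: keep tuples satisfying G = r → {(39, 35, k, 39, 30, r, r)}
π[E, C]: project onto (E, C) → {(30, r)}

{(30, r)}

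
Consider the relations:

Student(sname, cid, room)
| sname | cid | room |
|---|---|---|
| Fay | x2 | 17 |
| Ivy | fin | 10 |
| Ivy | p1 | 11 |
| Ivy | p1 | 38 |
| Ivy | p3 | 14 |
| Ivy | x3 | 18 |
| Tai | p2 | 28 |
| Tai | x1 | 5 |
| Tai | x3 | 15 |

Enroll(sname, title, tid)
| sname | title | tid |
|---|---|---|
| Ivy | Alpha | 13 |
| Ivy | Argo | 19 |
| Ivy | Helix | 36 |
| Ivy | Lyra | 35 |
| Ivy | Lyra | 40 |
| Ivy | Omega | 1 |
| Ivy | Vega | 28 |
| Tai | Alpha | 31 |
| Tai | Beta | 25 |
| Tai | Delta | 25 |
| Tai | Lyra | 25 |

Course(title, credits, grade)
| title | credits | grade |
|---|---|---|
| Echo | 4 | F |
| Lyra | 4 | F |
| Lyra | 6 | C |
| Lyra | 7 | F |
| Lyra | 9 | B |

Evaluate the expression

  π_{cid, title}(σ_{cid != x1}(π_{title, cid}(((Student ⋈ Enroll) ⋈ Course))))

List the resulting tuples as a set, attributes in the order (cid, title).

{(fin, Lyra), (p1, Lyra), (p2, Lyra), (p3, Lyra), (x3, Lyra)}

Natural join on sname: {(Ivy, fin, 10, Alpha, 13), (Ivy, fin, 10, Argo, 19), (Ivy, fin, 10, Helix, 36), (Ivy, fin, 10, Lyra, 35), (Ivy, fin, 10, Lyra, 40), (Ivy, fin, 10, Omega, 1), (Ivy, fin, 10, Vega, 28), (Ivy, p1, 11, Alpha, 13), (Ivy, p1, 11, Argo, 19), (Ivy, p1, 11, Helix, 36), (Ivy, p1, 11, Lyra, 35), (Ivy, p1, 11, Lyra, 40), (Ivy, p1, 11, Omega, 1), (Ivy, p1, 11, Vega, 28), (Ivy, p1, 38, Alpha, 13), (Ivy, p1, 38, Argo, 19), (Ivy, p1, 38, Helix, 36), (Ivy, p1, 38, Lyra, 35), (Ivy, p1, 38, Lyra, 40), (Ivy, p1, 38, Omega, 1), (Ivy, p1, 38, Vega, 28), (Ivy, p3, 14, Alpha, 13), (Ivy, p3, 14, Argo, 19), (Ivy, p3, 14, Helix, 36), (Ivy, p3, 14, Lyra, 35), (Ivy, p3, 14, Lyra, 40), (Ivy, p3, 14, Omega, 1), (Ivy, p3, 14, Vega, 28), (Ivy, x3, 18, Alpha, 13), (Ivy, x3, 18, Argo, 19), (Ivy, x3, 18, Helix, 36), (Ivy, x3, 18, Lyra, 35), (Ivy, x3, 18, Lyra, 40), (Ivy, x3, 18, Omega, 1), (Ivy, x3, 18, Vega, 28), (Tai, p2, 28, Alpha, 31), (Tai, p2, 28, Beta, 25), (Tai, p2, 28, Delta, 25), (Tai, p2, 28, Lyra, 25), (Tai, x1, 5, Alpha, 31), (Tai, x1, 5, Beta, 25), (Tai, x1, 5, Delta, 25), (Tai, x1, 5, Lyra, 25), (Tai, x3, 15, Alpha, 31), (Tai, x3, 15, Beta, 25), (Tai, x3, 15, Delta, 25), (Tai, x3, 15, Lyra, 25)}
Natural join on title: {(Ivy, fin, 10, Lyra, 35, 4, F), (Ivy, fin, 10, Lyra, 35, 6, C), (Ivy, fin, 10, Lyra, 35, 7, F), (Ivy, fin, 10, Lyra, 35, 9, B), (Ivy, fin, 10, Lyra, 40, 4, F), (Ivy, fin, 10, Lyra, 40, 6, C), (Ivy, fin, 10, Lyra, 40, 7, F), (Ivy, fin, 10, Lyra, 40, 9, B), (Ivy, p1, 11, Lyra, 35, 4, F), (Ivy, p1, 11, Lyra, 35, 6, C), (Ivy, p1, 11, Lyra, 35, 7, F), (Ivy, p1, 11, Lyra, 35, 9, B), (Ivy, p1, 11, Lyra, 40, 4, F), (Ivy, p1, 11, Lyra, 40, 6, C), (Ivy, p1, 11, Lyra, 40, 7, F), (Ivy, p1, 11, Lyra, 40, 9, B), (Ivy, p1, 38, Lyra, 35, 4, F), (Ivy, p1, 38, Lyra, 35, 6, C), (Ivy, p1, 38, Lyra, 35, 7, F), (Ivy, p1, 38, Lyra, 35, 9, B), (Ivy, p1, 38, Lyra, 40, 4, F), (Ivy, p1, 38, Lyra, 40, 6, C), (Ivy, p1, 38, Lyra, 40, 7, F), (Ivy, p1, 38, Lyra, 40, 9, B), (Ivy, p3, 14, Lyra, 35, 4, F), (Ivy, p3, 14, Lyra, 35, 6, C), (Ivy, p3, 14, Lyra, 35, 7, F), (Ivy, p3, 14, Lyra, 35, 9, B), (Ivy, p3, 14, Lyra, 40, 4, F), (Ivy, p3, 14, Lyra, 40, 6, C), (Ivy, p3, 14, Lyra, 40, 7, F), (Ivy, p3, 14, Lyra, 40, 9, B), (Ivy, x3, 18, Lyra, 35, 4, F), (Ivy, x3, 18, Lyra, 35, 6, C), (Ivy, x3, 18, Lyra, 35, 7, F), (Ivy, x3, 18, Lyra, 35, 9, B), (Ivy, x3, 18, Lyra, 40, 4, F), (Ivy, x3, 18, Lyra, 40, 6, C), (Ivy, x3, 18, Lyra, 40, 7, F), (Ivy, x3, 18, Lyra, 40, 9, B), (Tai, p2, 28, Lyra, 25, 4, F), (Tai, p2, 28, Lyra, 25, 6, C), (Tai, p2, 28, Lyra, 25, 7, F), (Tai, p2, 28, Lyra, 25, 9, B), (Tai, x1, 5, Lyra, 25, 4, F), (Tai, x1, 5, Lyra, 25, 6, C), (Tai, x1, 5, Lyra, 25, 7, F), (Tai, x1, 5, Lyra, 25, 9, B), (Tai, x3, 15, Lyra, 25, 4, F), (Tai, x3, 15, Lyra, 25, 6, C), (Tai, x3, 15, Lyra, 25, 7, F), (Tai, x3, 15, Lyra, 25, 9, B)}
π[title, cid]: project onto (title, cid) (46 duplicate(s) eliminated) → {(Lyra, fin), (Lyra, p1), (Lyra, p2), (Lyra, p3), (Lyra, x1), (Lyra, x3)}
Filtering on cid != x1 leaves {(Lyra, fin), (Lyra, p1), (Lyra, p2), (Lyra, p3), (Lyra, x3)}.
π[cid, title]: project onto (cid, title) → {(fin, Lyra), (p1, Lyra), (p2, Lyra), (p3, Lyra), (x3, Lyra)}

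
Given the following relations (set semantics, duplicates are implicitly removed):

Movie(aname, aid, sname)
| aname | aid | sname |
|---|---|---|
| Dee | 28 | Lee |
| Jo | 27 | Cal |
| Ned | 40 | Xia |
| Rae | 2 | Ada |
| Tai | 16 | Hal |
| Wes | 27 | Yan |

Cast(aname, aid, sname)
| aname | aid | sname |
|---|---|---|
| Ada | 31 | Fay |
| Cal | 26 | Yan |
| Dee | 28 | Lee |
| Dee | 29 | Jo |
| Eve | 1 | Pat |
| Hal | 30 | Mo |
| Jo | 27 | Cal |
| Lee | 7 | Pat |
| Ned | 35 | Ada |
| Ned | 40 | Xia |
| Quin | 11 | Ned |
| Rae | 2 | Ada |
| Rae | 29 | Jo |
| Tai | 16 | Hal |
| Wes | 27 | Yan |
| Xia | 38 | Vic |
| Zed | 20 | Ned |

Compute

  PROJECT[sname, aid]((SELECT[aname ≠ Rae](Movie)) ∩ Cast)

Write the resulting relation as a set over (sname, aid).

{(Cal, 27), (Hal, 16), (Lee, 28), (Xia, 40), (Yan, 27)}

Filtering on aname ≠ Rae leaves {(Dee, 28, Lee), (Jo, 27, Cal), (Ned, 40, Xia), (Tai, 16, Hal), (Wes, 27, Yan)}.
Taking the intersection: {(Dee, 28, Lee), (Jo, 27, Cal), (Ned, 40, Xia), (Tai, 16, Hal), (Wes, 27, Yan)}
Projecting to sname, aid: {(Cal, 27), (Hal, 16), (Lee, 28), (Xia, 40), (Yan, 27)}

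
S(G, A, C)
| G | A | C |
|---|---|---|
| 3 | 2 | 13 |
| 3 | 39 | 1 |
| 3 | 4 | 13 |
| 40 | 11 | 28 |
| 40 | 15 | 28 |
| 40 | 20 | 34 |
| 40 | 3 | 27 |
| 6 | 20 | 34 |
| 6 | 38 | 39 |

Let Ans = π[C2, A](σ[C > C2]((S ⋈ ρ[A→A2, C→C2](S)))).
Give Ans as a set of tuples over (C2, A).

{(1, 2), (1, 4), (27, 11), (27, 15), (27, 20), (28, 20), (34, 38)}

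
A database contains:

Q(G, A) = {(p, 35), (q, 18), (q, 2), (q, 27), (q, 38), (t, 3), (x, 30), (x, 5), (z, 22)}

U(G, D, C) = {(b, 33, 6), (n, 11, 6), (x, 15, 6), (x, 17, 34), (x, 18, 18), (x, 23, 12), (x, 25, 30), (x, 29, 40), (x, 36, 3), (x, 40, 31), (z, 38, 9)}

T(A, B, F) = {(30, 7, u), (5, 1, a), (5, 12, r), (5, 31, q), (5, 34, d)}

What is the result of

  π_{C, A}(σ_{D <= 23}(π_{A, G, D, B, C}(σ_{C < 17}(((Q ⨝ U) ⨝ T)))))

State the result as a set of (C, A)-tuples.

{(12, 30), (12, 5), (6, 30), (6, 5)}

Q ⋈ U (natural join on G): {(x, 30, 15, 6), (x, 30, 17, 34), (x, 30, 18, 18), (x, 30, 23, 12), (x, 30, 25, 30), (x, 30, 29, 40), (x, 30, 36, 3), (x, 30, 40, 31), (x, 5, 15, 6), (x, 5, 17, 34), (x, 5, 18, 18), (x, 5, 23, 12), (x, 5, 25, 30), (x, 5, 29, 40), (x, 5, 36, 3), (x, 5, 40, 31), (z, 22, 38, 9)}
(Q ⨝ U) ⋈ T (natural join on A): {(x, 30, 15, 6, 7, u), (x, 30, 17, 34, 7, u), (x, 30, 18, 18, 7, u), (x, 30, 23, 12, 7, u), (x, 30, 25, 30, 7, u), (x, 30, 29, 40, 7, u), (x, 30, 36, 3, 7, u), (x, 30, 40, 31, 7, u), (x, 5, 15, 6, 1, a), (x, 5, 15, 6, 12, r), (x, 5, 15, 6, 31, q), (x, 5, 15, 6, 34, d), (x, 5, 17, 34, 1, a), (x, 5, 17, 34, 12, r), (x, 5, 17, 34, 31, q), (x, 5, 17, 34, 34, d), (x, 5, 18, 18, 1, a), (x, 5, 18, 18, 12, r), (x, 5, 18, 18, 31, q), (x, 5, 18, 18, 34, d), (x, 5, 23, 12, 1, a), (x, 5, 23, 12, 12, r), (x, 5, 23, 12, 31, q), (x, 5, 23, 12, 34, d), (x, 5, 25, 30, 1, a), (x, 5, 25, 30, 12, r), (x, 5, 25, 30, 31, q), (x, 5, 25, 30, 34, d), (x, 5, 29, 40, 1, a), (x, 5, 29, 40, 12, r), (x, 5, 29, 40, 31, q), (x, 5, 29, 40, 34, d), (x, 5, 36, 3, 1, a), (x, 5, 36, 3, 12, r), (x, 5, 36, 3, 31, q), (x, 5, 36, 3, 34, d), (x, 5, 40, 31, 1, a), (x, 5, 40, 31, 12, r), (x, 5, 40, 31, 31, q), (x, 5, 40, 31, 34, d)}
σ[C < 17]: keep tuples satisfying C < 17 → {(x, 30, 15, 6, 7, u), (x, 30, 23, 12, 7, u), (x, 30, 36, 3, 7, u), (x, 5, 15, 6, 1, a), (x, 5, 15, 6, 12, r), (x, 5, 15, 6, 31, q), (x, 5, 15, 6, 34, d), (x, 5, 23, 12, 1, a), (x, 5, 23, 12, 12, r), (x, 5, 23, 12, 31, q), (x, 5, 23, 12, 34, d), (x, 5, 36, 3, 1, a), (x, 5, 36, 3, 12, r), (x, 5, 36, 3, 31, q), (x, 5, 36, 3, 34, d)}
π[A, G, D, B, C]: project onto (A, G, D, B, C) → {(30, x, 15, 7, 6), (30, x, 23, 7, 12), (30, x, 36, 7, 3), (5, x, 15, 1, 6), (5, x, 15, 12, 6), (5, x, 15, 31, 6), (5, x, 15, 34, 6), (5, x, 23, 1, 12), (5, x, 23, 12, 12), (5, x, 23, 31, 12), (5, x, 23, 34, 12), (5, x, 36, 1, 3), (5, x, 36, 12, 3), (5, x, 36, 31, 3), (5, x, 36, 34, 3)}
σ[D <= 23]: keep tuples satisfying D <= 23 → {(30, x, 15, 7, 6), (30, x, 23, 7, 12), (5, x, 15, 1, 6), (5, x, 15, 12, 6), (5, x, 15, 31, 6), (5, x, 15, 34, 6), (5, x, 23, 1, 12), (5, x, 23, 12, 12), (5, x, 23, 31, 12), (5, x, 23, 34, 12)}
π[C, A]: project onto (C, A) (6 duplicate(s) eliminated) → {(12, 30), (12, 5), (6, 30), (6, 5)}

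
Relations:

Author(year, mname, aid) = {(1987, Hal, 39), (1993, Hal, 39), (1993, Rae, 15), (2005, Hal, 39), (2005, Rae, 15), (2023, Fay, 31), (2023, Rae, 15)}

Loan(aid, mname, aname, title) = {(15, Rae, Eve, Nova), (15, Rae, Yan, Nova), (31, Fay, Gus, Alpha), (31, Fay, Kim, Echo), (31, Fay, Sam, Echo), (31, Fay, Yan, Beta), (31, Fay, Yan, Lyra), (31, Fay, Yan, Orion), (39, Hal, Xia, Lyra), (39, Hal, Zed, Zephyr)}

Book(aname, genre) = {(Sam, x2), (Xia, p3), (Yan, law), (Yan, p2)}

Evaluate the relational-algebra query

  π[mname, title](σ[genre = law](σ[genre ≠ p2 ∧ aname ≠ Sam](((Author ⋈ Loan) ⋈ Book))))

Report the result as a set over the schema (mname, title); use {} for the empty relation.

{(Fay, Beta), (Fay, Lyra), (Fay, Orion), (Rae, Nova)}

Joining Author and Loan on mname, aid yields {(1987, Hal, 39, Xia, Lyra), (1987, Hal, 39, Zed, Zephyr), (1993, Hal, 39, Xia, Lyra), (1993, Hal, 39, Zed, Zephyr), (1993, Rae, 15, Eve, Nova), (1993, Rae, 15, Yan, Nova), (2005, Hal, 39, Xia, Lyra), (2005, Hal, 39, Zed, Zephyr), (2005, Rae, 15, Eve, Nova), (2005, Rae, 15, Yan, Nova), (2023, Fay, 31, Gus, Alpha), (2023, Fay, 31, Kim, Echo), (2023, Fay, 31, Sam, Echo), (2023, Fay, 31, Yan, Beta), (2023, Fay, 31, Yan, Lyra), (2023, Fay, 31, Yan, Orion), (2023, Rae, 15, Eve, Nova), (2023, Rae, 15, Yan, Nova)}.
Joining (Author ⋈ Loan) and Book on aname yields {(1987, Hal, 39, Xia, Lyra, p3), (1993, Hal, 39, Xia, Lyra, p3), (1993, Rae, 15, Yan, Nova, law), (1993, Rae, 15, Yan, Nova, p2), (2005, Hal, 39, Xia, Lyra, p3), (2005, Rae, 15, Yan, Nova, law), (2005, Rae, 15, Yan, Nova, p2), (2023, Fay, 31, Sam, Echo, x2), (2023, Fay, 31, Yan, Beta, law), (2023, Fay, 31, Yan, Beta, p2), (2023, Fay, 31, Yan, Lyra, law), (2023, Fay, 31, Yan, Lyra, p2), (2023, Fay, 31, Yan, Orion, law), (2023, Fay, 31, Yan, Orion, p2), (2023, Rae, 15, Yan, Nova, law), (2023, Rae, 15, Yan, Nova, p2)}.
Apply σ_{genre ≠ p2 ∧ aname ≠ Sam}; surviving tuples: {(1987, Hal, 39, Xia, Lyra, p3), (1993, Hal, 39, Xia, Lyra, p3), (1993, Rae, 15, Yan, Nova, law), (2005, Hal, 39, Xia, Lyra, p3), (2005, Rae, 15, Yan, Nova, law), (2023, Fay, 31, Yan, Beta, law), (2023, Fay, 31, Yan, Lyra, law), (2023, Fay, 31, Yan, Orion, law), (2023, Rae, 15, Yan, Nova, law)}
Apply σ_{genre = law}; surviving tuples: {(1993, Rae, 15, Yan, Nova, law), (2005, Rae, 15, Yan, Nova, law), (2023, Fay, 31, Yan, Beta, law), (2023, Fay, 31, Yan, Lyra, law), (2023, Fay, 31, Yan, Orion, law), (2023, Rae, 15, Yan, Nova, law)}
π_{mname, title} gives {(Fay, Beta), (Fay, Lyra), (Fay, Orion), (Rae, Nova)} (2 duplicate(s) eliminated).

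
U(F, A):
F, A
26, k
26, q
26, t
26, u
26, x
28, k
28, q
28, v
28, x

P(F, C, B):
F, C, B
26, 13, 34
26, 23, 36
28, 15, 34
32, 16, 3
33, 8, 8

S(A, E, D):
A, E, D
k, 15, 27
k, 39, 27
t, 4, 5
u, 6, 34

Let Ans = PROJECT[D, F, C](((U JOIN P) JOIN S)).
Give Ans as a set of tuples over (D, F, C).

{(27, 26, 13), (27, 26, 23), (27, 28, 15), (34, 26, 13), (34, 26, 23), (5, 26, 13), (5, 26, 23)}

Natural join on F: {(26, k, 13, 34), (26, k, 23, 36), (26, q, 13, 34), (26, q, 23, 36), (26, t, 13, 34), (26, t, 23, 36), (26, u, 13, 34), (26, u, 23, 36), (26, x, 13, 34), (26, x, 23, 36), (28, k, 15, 34), (28, q, 15, 34), (28, v, 15, 34), (28, x, 15, 34)}
Natural join on A: {(26, k, 13, 34, 15, 27), (26, k, 13, 34, 39, 27), (26, k, 23, 36, 15, 27), (26, k, 23, 36, 39, 27), (26, t, 13, 34, 4, 5), (26, t, 23, 36, 4, 5), (26, u, 13, 34, 6, 34), (26, u, 23, 36, 6, 34), (28, k, 15, 34, 15, 27), (28, k, 15, 34, 39, 27)}
Keep only column(s) D, F, C (3 duplicate(s) eliminated): {(27, 26, 13), (27, 26, 23), (27, 28, 15), (34, 26, 13), (34, 26, 23), (5, 26, 13), (5, 26, 23)}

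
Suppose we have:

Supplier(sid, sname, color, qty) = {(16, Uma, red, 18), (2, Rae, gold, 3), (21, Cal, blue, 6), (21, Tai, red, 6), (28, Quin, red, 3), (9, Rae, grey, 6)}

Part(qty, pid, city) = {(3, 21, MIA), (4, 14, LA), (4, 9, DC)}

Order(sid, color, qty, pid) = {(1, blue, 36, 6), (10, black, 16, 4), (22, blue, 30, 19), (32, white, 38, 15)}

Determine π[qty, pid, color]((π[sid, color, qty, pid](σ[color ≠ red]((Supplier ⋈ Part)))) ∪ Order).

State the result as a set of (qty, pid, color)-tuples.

Supplier ⋈ Part (natural join on qty): {(2, Rae, gold, 3, 21, MIA), (28, Quin, red, 3, 21, MIA)}
Apply σ_{color ≠ red}; surviving tuples: {(2, Rae, gold, 3, 21, MIA)}
π_{sid, color, qty, pid} gives {(2, gold, 3, 21)}.
Set union of the two operands is {(1, blue, 36, 6), (10, black, 16, 4), (2, gold, 3, 21), (22, blue, 30, 19), (32, white, 38, 15)}.
π_{qty, pid, color} gives {(16, 4, black), (3, 21, gold), (30, 19, blue), (36, 6, blue), (38, 15, white)}.

{(16, 4, black), (3, 21, gold), (30, 19, blue), (36, 6, blue), (38, 15, white)}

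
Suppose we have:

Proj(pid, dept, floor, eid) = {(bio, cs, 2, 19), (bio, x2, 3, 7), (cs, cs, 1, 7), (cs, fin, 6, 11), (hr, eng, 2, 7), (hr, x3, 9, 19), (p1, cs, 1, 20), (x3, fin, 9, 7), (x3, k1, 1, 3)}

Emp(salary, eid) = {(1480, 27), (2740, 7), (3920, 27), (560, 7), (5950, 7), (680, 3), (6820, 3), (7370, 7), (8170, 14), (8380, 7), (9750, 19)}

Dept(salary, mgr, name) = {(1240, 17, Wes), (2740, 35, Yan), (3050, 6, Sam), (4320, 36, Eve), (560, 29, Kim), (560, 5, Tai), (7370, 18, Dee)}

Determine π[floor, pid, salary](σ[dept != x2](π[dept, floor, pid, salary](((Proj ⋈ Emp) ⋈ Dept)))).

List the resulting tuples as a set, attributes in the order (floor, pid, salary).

{(1, cs, 2740), (1, cs, 560), (1, cs, 7370), (2, hr, 2740), (2, hr, 560), (2, hr, 7370), (9, x3, 2740), (9, x3, 560), (9, x3, 7370)}

Natural join on eid: {(bio, cs, 2, 19, 9750), (bio, x2, 3, 7, 2740), (bio, x2, 3, 7, 560), (bio, x2, 3, 7, 5950), (bio, x2, 3, 7, 7370), (bio, x2, 3, 7, 8380), (cs, cs, 1, 7, 2740), (cs, cs, 1, 7, 560), (cs, cs, 1, 7, 5950), (cs, cs, 1, 7, 7370), (cs, cs, 1, 7, 8380), (hr, eng, 2, 7, 2740), (hr, eng, 2, 7, 560), (hr, eng, 2, 7, 5950), (hr, eng, 2, 7, 7370), (hr, eng, 2, 7, 8380), (hr, x3, 9, 19, 9750), (x3, fin, 9, 7, 2740), (x3, fin, 9, 7, 560), (x3, fin, 9, 7, 5950), (x3, fin, 9, 7, 7370), (x3, fin, 9, 7, 8380), (x3, k1, 1, 3, 680), (x3, k1, 1, 3, 6820)}
Natural join on salary: {(bio, x2, 3, 7, 2740, 35, Yan), (bio, x2, 3, 7, 560, 29, Kim), (bio, x2, 3, 7, 560, 5, Tai), (bio, x2, 3, 7, 7370, 18, Dee), (cs, cs, 1, 7, 2740, 35, Yan), (cs, cs, 1, 7, 560, 29, Kim), (cs, cs, 1, 7, 560, 5, Tai), (cs, cs, 1, 7, 7370, 18, Dee), (hr, eng, 2, 7, 2740, 35, Yan), (hr, eng, 2, 7, 560, 29, Kim), (hr, eng, 2, 7, 560, 5, Tai), (hr, eng, 2, 7, 7370, 18, Dee), (x3, fin, 9, 7, 2740, 35, Yan), (x3, fin, 9, 7, 560, 29, Kim), (x3, fin, 9, 7, 560, 5, Tai), (x3, fin, 9, 7, 7370, 18, Dee)}
Projecting to dept, floor, pid, salary (4 duplicate(s) eliminated): {(cs, 1, cs, 2740), (cs, 1, cs, 560), (cs, 1, cs, 7370), (eng, 2, hr, 2740), (eng, 2, hr, 560), (eng, 2, hr, 7370), (fin, 9, x3, 2740), (fin, 9, x3, 560), (fin, 9, x3, 7370), (x2, 3, bio, 2740), (x2, 3, bio, 560), (x2, 3, bio, 7370)}
Selection dept != x2: {(cs, 1, cs, 2740), (cs, 1, cs, 560), (cs, 1, cs, 7370), (eng, 2, hr, 2740), (eng, 2, hr, 560), (eng, 2, hr, 7370), (fin, 9, x3, 2740), (fin, 9, x3, 560), (fin, 9, x3, 7370)}
Projecting to floor, pid, salary: {(1, cs, 2740), (1, cs, 560), (1, cs, 7370), (2, hr, 2740), (2, hr, 560), (2, hr, 7370), (9, x3, 2740), (9, x3, 560), (9, x3, 7370)}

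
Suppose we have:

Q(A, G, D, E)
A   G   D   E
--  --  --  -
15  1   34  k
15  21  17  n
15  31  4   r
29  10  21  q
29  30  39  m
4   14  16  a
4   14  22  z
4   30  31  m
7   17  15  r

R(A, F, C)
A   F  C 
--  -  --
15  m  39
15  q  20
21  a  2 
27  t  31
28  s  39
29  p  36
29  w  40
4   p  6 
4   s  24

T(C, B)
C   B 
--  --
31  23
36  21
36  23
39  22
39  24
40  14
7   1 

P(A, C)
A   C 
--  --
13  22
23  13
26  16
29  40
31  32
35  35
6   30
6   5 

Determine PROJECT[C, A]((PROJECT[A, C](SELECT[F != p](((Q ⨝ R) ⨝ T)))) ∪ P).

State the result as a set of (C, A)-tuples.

Joining Q and R on A yields {(15, 1, 34, k, m, 39), (15, 1, 34, k, q, 20), (15, 21, 17, n, m, 39), (15, 21, 17, n, q, 20), (15, 31, 4, r, m, 39), (15, 31, 4, r, q, 20), (29, 10, 21, q, p, 36), (29, 10, 21, q, w, 40), (29, 30, 39, m, p, 36), (29, 30, 39, m, w, 40), (4, 14, 16, a, p, 6), (4, 14, 16, a, s, 24), (4, 14, 22, z, p, 6), (4, 14, 22, z, s, 24), (4, 30, 31, m, p, 6), (4, 30, 31, m, s, 24)}.
Joining (Q ⨝ R) and T on C yields {(15, 1, 34, k, m, 39, 22), (15, 1, 34, k, m, 39, 24), (15, 21, 17, n, m, 39, 22), (15, 21, 17, n, m, 39, 24), (15, 31, 4, r, m, 39, 22), (15, 31, 4, r, m, 39, 24), (29, 10, 21, q, p, 36, 21), (29, 10, 21, q, p, 36, 23), (29, 10, 21, q, w, 40, 14), (29, 30, 39, m, p, 36, 21), (29, 30, 39, m, p, 36, 23), (29, 30, 39, m, w, 40, 14)}.
σ[F != p]: keep tuples satisfying F != p → {(15, 1, 34, k, m, 39, 22), (15, 1, 34, k, m, 39, 24), (15, 21, 17, n, m, 39, 22), (15, 21, 17, n, m, 39, 24), (15, 31, 4, r, m, 39, 22), (15, 31, 4, r, m, 39, 24), (29, 10, 21, q, w, 40, 14), (29, 30, 39, m, w, 40, 14)}
Projecting to A, C (6 duplicate(s) eliminated): {(15, 39), (29, 40)}
Union: {(15, 39), (29, 40)} with {(13, 22), (23, 13), (26, 16), (29, 40), (31, 32), (35, 35), (6, 30), (6, 5)} → {(13, 22), (15, 39), (23, 13), (26, 16), (29, 40), (31, 32), (35, 35), (6, 30), (6, 5)}
Projecting to C, A: {(13, 23), (16, 26), (22, 13), (30, 6), (32, 31), (35, 35), (39, 15), (40, 29), (5, 6)}

{(13, 23), (16, 26), (22, 13), (30, 6), (32, 31), (35, 35), (39, 15), (40, 29), (5, 6)}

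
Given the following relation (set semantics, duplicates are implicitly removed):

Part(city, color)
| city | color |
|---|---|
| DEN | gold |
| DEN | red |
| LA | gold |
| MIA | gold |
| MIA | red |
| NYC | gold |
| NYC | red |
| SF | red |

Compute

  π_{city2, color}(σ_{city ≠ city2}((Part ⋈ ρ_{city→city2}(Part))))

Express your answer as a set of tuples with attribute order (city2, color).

ρ[city→city2]: schema becomes (city2, color); tuples unchanged.
Natural join on color: {(DEN, gold, DEN), (DEN, gold, LA), (DEN, gold, MIA), (DEN, gold, NYC), (DEN, red, DEN), (DEN, red, MIA), (DEN, red, NYC), (DEN, red, SF), (LA, gold, DEN), (LA, gold, LA), (LA, gold, MIA), (LA, gold, NYC), (MIA, gold, DEN), (MIA, gold, LA), (MIA, gold, MIA), (MIA, gold, NYC), (MIA, red, DEN), (MIA, red, MIA), (MIA, red, NYC), (MIA, red, SF), (NYC, gold, DEN), (NYC, gold, LA), (NYC, gold, MIA), (NYC, gold, NYC), (NYC, red, DEN), (NYC, red, MIA), (NYC, red, NYC), (NYC, red, SF), (SF, red, DEN), (SF, red, MIA), (SF, red, NYC), (SF, red, SF)}
σ[city ≠ city2]: keep tuples satisfying city ≠ city2 → {(DEN, gold, LA), (DEN, gold, MIA), (DEN, gold, NYC), (DEN, red, MIA), (DEN, red, NYC), (DEN, red, SF), (LA, gold, DEN), (LA, gold, MIA), (LA, gold, NYC), (MIA, gold, DEN), (MIA, gold, LA), (MIA, gold, NYC), (MIA, red, DEN), (MIA, red, NYC), (MIA, red, SF), (NYC, gold, DEN), (NYC, gold, LA), (NYC, gold, MIA), (NYC, red, DEN), (NYC, red, MIA), (NYC, red, SF), (SF, red, DEN), (SF, red, MIA), (SF, red, NYC)}
π_{city2, color} gives {(DEN, gold), (DEN, red), (LA, gold), (MIA, gold), (MIA, red), (NYC, gold), (NYC, red), (SF, red)} (16 duplicate(s) eliminated).

{(DEN, gold), (DEN, red), (LA, gold), (MIA, gold), (MIA, red), (NYC, gold), (NYC, red), (SF, red)}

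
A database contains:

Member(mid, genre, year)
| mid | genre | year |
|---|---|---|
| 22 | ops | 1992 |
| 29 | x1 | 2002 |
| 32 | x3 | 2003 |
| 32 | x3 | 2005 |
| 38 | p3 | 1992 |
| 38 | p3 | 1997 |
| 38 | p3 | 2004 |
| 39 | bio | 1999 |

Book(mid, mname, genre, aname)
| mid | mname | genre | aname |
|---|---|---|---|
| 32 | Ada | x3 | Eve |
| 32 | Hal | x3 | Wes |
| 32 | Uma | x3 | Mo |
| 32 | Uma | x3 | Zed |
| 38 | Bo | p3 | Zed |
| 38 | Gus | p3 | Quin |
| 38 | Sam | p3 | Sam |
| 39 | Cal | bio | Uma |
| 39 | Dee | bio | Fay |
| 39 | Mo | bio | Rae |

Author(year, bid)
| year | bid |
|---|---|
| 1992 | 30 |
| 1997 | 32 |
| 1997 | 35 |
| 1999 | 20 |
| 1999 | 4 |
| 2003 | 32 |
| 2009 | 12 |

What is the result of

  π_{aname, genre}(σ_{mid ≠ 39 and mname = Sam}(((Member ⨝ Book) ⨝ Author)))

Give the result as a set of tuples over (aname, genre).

{(Sam, p3)}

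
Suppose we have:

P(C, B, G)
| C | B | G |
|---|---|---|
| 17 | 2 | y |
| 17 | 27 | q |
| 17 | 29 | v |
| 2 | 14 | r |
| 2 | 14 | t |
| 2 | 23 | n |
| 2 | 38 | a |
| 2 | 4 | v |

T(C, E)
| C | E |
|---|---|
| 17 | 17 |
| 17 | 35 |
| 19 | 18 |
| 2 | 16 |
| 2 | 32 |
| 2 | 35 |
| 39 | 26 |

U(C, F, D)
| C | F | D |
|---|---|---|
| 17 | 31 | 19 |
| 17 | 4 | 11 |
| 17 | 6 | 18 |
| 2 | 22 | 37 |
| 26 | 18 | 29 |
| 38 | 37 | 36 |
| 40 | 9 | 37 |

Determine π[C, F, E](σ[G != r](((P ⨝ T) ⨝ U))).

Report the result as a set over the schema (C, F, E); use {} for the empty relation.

{(17, 31, 17), (17, 31, 35), (17, 4, 17), (17, 4, 35), (17, 6, 17), (17, 6, 35), (2, 22, 16), (2, 22, 32), (2, 22, 35)}

Joining P and T on C yields {(17, 2, y, 17), (17, 2, y, 35), (17, 27, q, 17), (17, 27, q, 35), (17, 29, v, 17), (17, 29, v, 35), (2, 14, r, 16), (2, 14, r, 32), (2, 14, r, 35), (2, 14, t, 16), (2, 14, t, 32), (2, 14, t, 35), (2, 23, n, 16), (2, 23, n, 32), (2, 23, n, 35), (2, 38, a, 16), (2, 38, a, 32), (2, 38, a, 35), (2, 4, v, 16), (2, 4, v, 32), (2, 4, v, 35)}.
Joining (P ⨝ T) and U on C yields {(17, 2, y, 17, 31, 19), (17, 2, y, 17, 4, 11), (17, 2, y, 17, 6, 18), (17, 2, y, 35, 31, 19), (17, 2, y, 35, 4, 11), (17, 2, y, 35, 6, 18), (17, 27, q, 17, 31, 19), (17, 27, q, 17, 4, 11), (17, 27, q, 17, 6, 18), (17, 27, q, 35, 31, 19), (17, 27, q, 35, 4, 11), (17, 27, q, 35, 6, 18), (17, 29, v, 17, 31, 19), (17, 29, v, 17, 4, 11), (17, 29, v, 17, 6, 18), (17, 29, v, 35, 31, 19), (17, 29, v, 35, 4, 11), (17, 29, v, 35, 6, 18), (2, 14, r, 16, 22, 37), (2, 14, r, 32, 22, 37), (2, 14, r, 35, 22, 37), (2, 14, t, 16, 22, 37), (2, 14, t, 32, 22, 37), (2, 14, t, 35, 22, 37), (2, 23, n, 16, 22, 37), (2, 23, n, 32, 22, 37), (2, 23, n, 35, 22, 37), (2, 38, a, 16, 22, 37), (2, 38, a, 32, 22, 37), (2, 38, a, 35, 22, 37), (2, 4, v, 16, 22, 37), (2, 4, v, 32, 22, 37), (2, 4, v, 35, 22, 37)}.
Filtering on G != r leaves {(17, 2, y, 17, 31, 19), (17, 2, y, 17, 4, 11), (17, 2, y, 17, 6, 18), (17, 2, y, 35, 31, 19), (17, 2, y, 35, 4, 11), (17, 2, y, 35, 6, 18), (17, 27, q, 17, 31, 19), (17, 27, q, 17, 4, 11), (17, 27, q, 17, 6, 18), (17, 27, q, 35, 31, 19), (17, 27, q, 35, 4, 11), (17, 27, q, 35, 6, 18), (17, 29, v, 17, 31, 19), (17, 29, v, 17, 4, 11), (17, 29, v, 17, 6, 18), (17, 29, v, 35, 31, 19), (17, 29, v, 35, 4, 11), (17, 29, v, 35, 6, 18), (2, 14, t, 16, 22, 37), (2, 14, t, 32, 22, 37), (2, 14, t, 35, 22, 37), (2, 23, n, 16, 22, 37), (2, 23, n, 32, 22, 37), (2, 23, n, 35, 22, 37), (2, 38, a, 16, 22, 37), (2, 38, a, 32, 22, 37), (2, 38, a, 35, 22, 37), (2, 4, v, 16, 22, 37), (2, 4, v, 32, 22, 37), (2, 4, v, 35, 22, 37)}.
Projecting to C, F, E (21 duplicate(s) eliminated): {(17, 31, 17), (17, 31, 35), (17, 4, 17), (17, 4, 35), (17, 6, 17), (17, 6, 35), (2, 22, 16), (2, 22, 32), (2, 22, 35)}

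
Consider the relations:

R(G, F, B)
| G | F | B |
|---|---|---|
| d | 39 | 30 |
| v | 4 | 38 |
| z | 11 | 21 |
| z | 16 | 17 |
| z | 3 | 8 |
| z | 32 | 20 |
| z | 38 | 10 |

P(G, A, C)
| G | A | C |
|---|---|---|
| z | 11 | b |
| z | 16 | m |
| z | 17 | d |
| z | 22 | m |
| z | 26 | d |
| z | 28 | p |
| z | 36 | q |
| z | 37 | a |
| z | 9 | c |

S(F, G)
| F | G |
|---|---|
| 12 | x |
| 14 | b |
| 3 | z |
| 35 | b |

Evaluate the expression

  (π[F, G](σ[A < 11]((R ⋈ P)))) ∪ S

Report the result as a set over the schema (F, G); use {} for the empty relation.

{(11, z), (12, x), (14, b), (16, z), (3, z), (32, z), (35, b), (38, z)}

Natural join on G: {(z, 11, 21, 11, b), (z, 11, 21, 16, m), (z, 11, 21, 17, d), (z, 11, 21, 22, m), (z, 11, 21, 26, d), (z, 11, 21, 28, p), (z, 11, 21, 36, q), (z, 11, 21, 37, a), (z, 11, 21, 9, c), (z, 16, 17, 11, b), (z, 16, 17, 16, m), (z, 16, 17, 17, d), (z, 16, 17, 22, m), (z, 16, 17, 26, d), (z, 16, 17, 28, p), (z, 16, 17, 36, q), (z, 16, 17, 37, a), (z, 16, 17, 9, c), (z, 3, 8, 11, b), (z, 3, 8, 16, m), (z, 3, 8, 17, d), (z, 3, 8, 22, m), (z, 3, 8, 26, d), (z, 3, 8, 28, p), (z, 3, 8, 36, q), (z, 3, 8, 37, a), (z, 3, 8, 9, c), (z, 32, 20, 11, b), (z, 32, 20, 16, m), (z, 32, 20, 17, d), (z, 32, 20, 22, m), (z, 32, 20, 26, d), (z, 32, 20, 28, p), (z, 32, 20, 36, q), (z, 32, 20, 37, a), (z, 32, 20, 9, c), (z, 38, 10, 11, b), (z, 38, 10, 16, m), (z, 38, 10, 17, d), (z, 38, 10, 22, m), (z, 38, 10, 26, d), (z, 38, 10, 28, p), (z, 38, 10, 36, q), (z, 38, 10, 37, a), (z, 38, 10, 9, c)}
Filtering on A < 11 leaves {(z, 11, 21, 9, c), (z, 16, 17, 9, c), (z, 3, 8, 9, c), (z, 32, 20, 9, c), (z, 38, 10, 9, c)}.
Projecting to F, G: {(11, z), (16, z), (3, z), (32, z), (38, z)}
Set union of the two operands is {(11, z), (12, x), (14, b), (16, z), (3, z), (32, z), (35, b), (38, z)}.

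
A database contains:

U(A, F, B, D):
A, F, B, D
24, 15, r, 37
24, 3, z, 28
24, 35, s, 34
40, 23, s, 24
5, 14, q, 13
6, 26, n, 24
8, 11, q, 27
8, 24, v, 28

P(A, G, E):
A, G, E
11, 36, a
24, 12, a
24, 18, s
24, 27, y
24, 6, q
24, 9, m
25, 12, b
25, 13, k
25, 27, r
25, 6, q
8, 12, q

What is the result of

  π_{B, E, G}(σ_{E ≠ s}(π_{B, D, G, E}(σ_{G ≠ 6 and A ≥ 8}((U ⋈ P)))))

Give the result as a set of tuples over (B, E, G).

{(q, q, 12), (r, a, 12), (r, m, 9), (r, y, 27), (s, a, 12), (s, m, 9), (s, y, 27), (v, q, 12), (z, a, 12), (z, m, 9), (z, y, 27)}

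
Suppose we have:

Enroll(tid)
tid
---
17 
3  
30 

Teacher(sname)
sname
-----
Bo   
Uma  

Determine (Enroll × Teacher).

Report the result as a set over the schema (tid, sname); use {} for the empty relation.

{(17, Bo), (17, Uma), (3, Bo), (3, Uma), (30, Bo), (30, Uma)}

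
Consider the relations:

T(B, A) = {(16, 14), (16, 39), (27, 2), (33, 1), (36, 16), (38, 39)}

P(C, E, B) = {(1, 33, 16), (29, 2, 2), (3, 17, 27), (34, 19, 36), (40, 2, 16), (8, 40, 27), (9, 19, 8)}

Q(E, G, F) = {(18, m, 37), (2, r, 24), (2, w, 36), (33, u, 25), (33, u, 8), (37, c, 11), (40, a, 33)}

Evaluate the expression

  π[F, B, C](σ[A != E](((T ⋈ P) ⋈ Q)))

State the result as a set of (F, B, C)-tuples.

{(24, 16, 40), (25, 16, 1), (33, 27, 8), (36, 16, 40), (8, 16, 1)}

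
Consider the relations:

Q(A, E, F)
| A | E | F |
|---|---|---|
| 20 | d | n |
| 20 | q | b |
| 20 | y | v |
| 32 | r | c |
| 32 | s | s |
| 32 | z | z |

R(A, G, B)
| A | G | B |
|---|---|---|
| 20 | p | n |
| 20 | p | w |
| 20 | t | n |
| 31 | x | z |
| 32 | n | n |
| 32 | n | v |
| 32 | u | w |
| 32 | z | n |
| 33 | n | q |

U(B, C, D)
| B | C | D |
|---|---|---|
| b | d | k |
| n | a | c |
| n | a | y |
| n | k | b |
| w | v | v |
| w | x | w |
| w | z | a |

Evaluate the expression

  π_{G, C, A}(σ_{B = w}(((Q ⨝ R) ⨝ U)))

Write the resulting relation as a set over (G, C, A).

Q ⋈ R (natural join on A): {(20, d, n, p, n), (20, d, n, p, w), (20, d, n, t, n), (20, q, b, p, n), (20, q, b, p, w), (20, q, b, t, n), (20, y, v, p, n), (20, y, v, p, w), (20, y, v, t, n), (32, r, c, n, n), (32, r, c, n, v), (32, r, c, u, w), (32, r, c, z, n), (32, s, s, n, n), (32, s, s, n, v), (32, s, s, u, w), (32, s, s, z, n), (32, z, z, n, n), (32, z, z, n, v), (32, z, z, u, w), (32, z, z, z, n)}
(Q ⨝ R) ⋈ U (natural join on B): {(20, d, n, p, n, a, c), (20, d, n, p, n, a, y), (20, d, n, p, n, k, b), (20, d, n, p, w, v, v), (20, d, n, p, w, x, w), (20, d, n, p, w, z, a), (20, d, n, t, n, a, c), (20, d, n, t, n, a, y), (20, d, n, t, n, k, b), (20, q, b, p, n, a, c), (20, q, b, p, n, a, y), (20, q, b, p, n, k, b), (20, q, b, p, w, v, v), (20, q, b, p, w, x, w), (20, q, b, p, w, z, a), (20, q, b, t, n, a, c), (20, q, b, t, n, a, y), (20, q, b, t, n, k, b), (20, y, v, p, n, a, c), (20, y, v, p, n, a, y), (20, y, v, p, n, k, b), (20, y, v, p, w, v, v), (20, y, v, p, w, x, w), (20, y, v, p, w, z, a), (20, y, v, t, n, a, c), (20, y, v, t, n, a, y), (20, y, v, t, n, k, b), (32, r, c, n, n, a, c), (32, r, c, n, n, a, y), (32, r, c, n, n, k, b), (32, r, c, u, w, v, v), (32, r, c, u, w, x, w), (32, r, c, u, w, z, a), (32, r, c, z, n, a, c), (32, r, c, z, n, a, y), (32, r, c, z, n, k, b), (32, s, s, n, n, a, c), (32, s, s, n, n, a, y), (32, s, s, n, n, k, b), (32, s, s, u, w, v, v), (32, s, s, u, w, x, w), (32, s, s, u, w, z, a), (32, s, s, z, n, a, c), (32, s, s, z, n, a, y), (32, s, s, z, n, k, b), (32, z, z, n, n, a, c), (32, z, z, n, n, a, y), (32, z, z, n, n, k, b), (32, z, z, u, w, v, v), (32, z, z, u, w, x, w), (32, z, z, u, w, z, a), (32, z, z, z, n, a, c), (32, z, z, z, n, a, y), (32, z, z, z, n, k, b)}
σ[B = w]: keep tuples satisfying B = w → {(20, d, n, p, w, v, v), (20, d, n, p, w, x, w), (20, d, n, p, w, z, a), (20, q, b, p, w, v, v), (20, q, b, p, w, x, w), (20, q, b, p, w, z, a), (20, y, v, p, w, v, v), (20, y, v, p, w, x, w), (20, y, v, p, w, z, a), (32, r, c, u, w, v, v), (32, r, c, u, w, x, w), (32, r, c, u, w, z, a), (32, s, s, u, w, v, v), (32, s, s, u, w, x, w), (32, s, s, u, w, z, a), (32, z, z, u, w, v, v), (32, z, z, u, w, x, w), (32, z, z, u, w, z, a)}
Keep only column(s) G, C, A (12 duplicate(s) eliminated): {(p, v, 20), (p, x, 20), (p, z, 20), (u, v, 32), (u, x, 32), (u, z, 32)}

{(p, v, 20), (p, x, 20), (p, z, 20), (u, v, 32), (u, x, 32), (u, z, 32)}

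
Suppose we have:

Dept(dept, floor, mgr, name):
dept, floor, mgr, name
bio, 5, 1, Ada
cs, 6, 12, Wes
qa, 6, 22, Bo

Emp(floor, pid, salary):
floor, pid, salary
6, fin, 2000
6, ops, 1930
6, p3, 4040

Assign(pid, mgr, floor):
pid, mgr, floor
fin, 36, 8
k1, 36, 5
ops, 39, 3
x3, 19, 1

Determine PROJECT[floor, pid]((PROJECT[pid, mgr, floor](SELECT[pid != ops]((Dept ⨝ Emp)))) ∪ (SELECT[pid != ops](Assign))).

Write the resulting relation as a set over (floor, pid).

{(1, x3), (5, k1), (6, fin), (6, p3), (8, fin)}

Dept ⋈ Emp (natural join on floor): {(cs, 6, 12, Wes, fin, 2000), (cs, 6, 12, Wes, ops, 1930), (cs, 6, 12, Wes, p3, 4040), (qa, 6, 22, Bo, fin, 2000), (qa, 6, 22, Bo, ops, 1930), (qa, 6, 22, Bo, p3, 4040)}
Filtering on pid != ops leaves {(cs, 6, 12, Wes, fin, 2000), (cs, 6, 12, Wes, p3, 4040), (qa, 6, 22, Bo, fin, 2000), (qa, 6, 22, Bo, p3, 4040)}.
Projecting to pid, mgr, floor: {(fin, 12, 6), (fin, 22, 6), (p3, 12, 6), (p3, 22, 6)}
Filtering on pid != ops leaves {(fin, 36, 8), (k1, 36, 5), (x3, 19, 1)}.
Taking the union: {(fin, 12, 6), (fin, 22, 6), (fin, 36, 8), (k1, 36, 5), (p3, 12, 6), (p3, 22, 6), (x3, 19, 1)}
Projecting to floor, pid (2 duplicate(s) eliminated): {(1, x3), (5, k1), (6, fin), (6, p3), (8, fin)}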